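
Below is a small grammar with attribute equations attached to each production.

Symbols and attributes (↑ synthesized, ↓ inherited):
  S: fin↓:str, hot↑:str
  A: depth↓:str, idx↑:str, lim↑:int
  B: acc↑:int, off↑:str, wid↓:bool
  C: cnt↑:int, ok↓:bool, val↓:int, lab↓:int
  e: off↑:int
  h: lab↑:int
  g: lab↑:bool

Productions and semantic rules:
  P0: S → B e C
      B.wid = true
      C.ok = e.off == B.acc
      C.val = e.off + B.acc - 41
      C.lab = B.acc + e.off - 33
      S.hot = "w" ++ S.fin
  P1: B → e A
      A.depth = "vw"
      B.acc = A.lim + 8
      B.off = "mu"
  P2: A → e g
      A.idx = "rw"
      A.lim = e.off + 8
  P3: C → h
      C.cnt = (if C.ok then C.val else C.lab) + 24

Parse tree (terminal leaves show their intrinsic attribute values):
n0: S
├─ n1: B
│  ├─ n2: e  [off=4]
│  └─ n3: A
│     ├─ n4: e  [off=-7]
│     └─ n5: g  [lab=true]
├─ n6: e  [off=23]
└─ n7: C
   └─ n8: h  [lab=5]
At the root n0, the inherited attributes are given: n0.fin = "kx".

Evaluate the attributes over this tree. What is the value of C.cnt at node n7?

23

1. n0.fin = "kx"  [given at root]
2. n1.wid = true  [true]
3. n2.off = 4  [terminal]
4. n3.depth = "vw"  ["vw"]
5. n4.off = -7  [terminal]
6. n5.lab = true  [terminal]
7. n3.idx = "rw"  ["rw"]
8. n3.lim = 1  [e.off + 8]
9. n1.acc = 9  [A.lim + 8]
10. n1.off = "mu"  ["mu"]
11. n6.off = 23  [terminal]
12. n7.ok = false  [e.off == B.acc]
13. n7.val = -9  [e.off + B.acc - 41]
14. n7.lab = -1  [B.acc + e.off - 33]
15. n8.lab = 5  [terminal]
16. n7.cnt = 23  [(if C.ok then C.val else C.lab) + 24]
17. n0.hot = "wkx"  ["w" ++ S.fin]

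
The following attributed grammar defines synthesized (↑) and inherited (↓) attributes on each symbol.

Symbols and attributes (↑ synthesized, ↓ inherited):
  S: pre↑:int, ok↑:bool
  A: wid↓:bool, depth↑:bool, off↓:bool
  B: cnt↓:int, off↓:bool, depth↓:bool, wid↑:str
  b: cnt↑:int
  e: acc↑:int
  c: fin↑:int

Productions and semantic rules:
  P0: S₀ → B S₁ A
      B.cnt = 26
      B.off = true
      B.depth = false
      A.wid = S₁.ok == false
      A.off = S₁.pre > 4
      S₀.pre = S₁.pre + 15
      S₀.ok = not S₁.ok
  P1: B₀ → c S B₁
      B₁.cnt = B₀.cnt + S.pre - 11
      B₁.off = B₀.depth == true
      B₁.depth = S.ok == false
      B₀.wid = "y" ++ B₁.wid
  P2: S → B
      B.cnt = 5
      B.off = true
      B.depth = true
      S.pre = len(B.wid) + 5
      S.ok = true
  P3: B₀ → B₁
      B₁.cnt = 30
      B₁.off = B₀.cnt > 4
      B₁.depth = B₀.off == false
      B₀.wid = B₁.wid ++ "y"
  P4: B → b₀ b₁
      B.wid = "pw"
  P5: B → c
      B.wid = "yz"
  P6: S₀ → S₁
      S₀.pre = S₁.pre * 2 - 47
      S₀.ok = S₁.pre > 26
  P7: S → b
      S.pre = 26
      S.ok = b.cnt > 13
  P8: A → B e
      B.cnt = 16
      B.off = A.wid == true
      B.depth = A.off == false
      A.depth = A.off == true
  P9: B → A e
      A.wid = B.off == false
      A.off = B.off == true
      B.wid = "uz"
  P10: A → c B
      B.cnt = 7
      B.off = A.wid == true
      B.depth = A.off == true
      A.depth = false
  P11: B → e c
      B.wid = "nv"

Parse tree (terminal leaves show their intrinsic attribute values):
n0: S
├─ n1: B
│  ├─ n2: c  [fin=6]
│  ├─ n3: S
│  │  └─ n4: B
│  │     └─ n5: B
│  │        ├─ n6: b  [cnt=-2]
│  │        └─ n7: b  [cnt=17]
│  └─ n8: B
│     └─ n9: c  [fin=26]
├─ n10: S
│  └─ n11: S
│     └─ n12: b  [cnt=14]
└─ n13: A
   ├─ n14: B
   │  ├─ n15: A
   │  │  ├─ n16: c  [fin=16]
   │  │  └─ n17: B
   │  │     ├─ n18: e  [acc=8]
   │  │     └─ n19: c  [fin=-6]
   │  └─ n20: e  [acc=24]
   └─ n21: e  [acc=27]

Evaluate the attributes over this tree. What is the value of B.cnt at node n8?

23

1. n1.cnt = 26  [26]
2. n1.off = true  [true]
3. n1.depth = false  [false]
4. n2.fin = 6  [terminal]
5. n4.cnt = 5  [5]
6. n4.off = true  [true]
7. n4.depth = true  [true]
8. n5.cnt = 30  [30]
9. n5.off = true  [B₀.cnt > 4]
10. n5.depth = false  [B₀.off == false]
11. n6.cnt = -2  [terminal]
12. n7.cnt = 17  [terminal]
13. n5.wid = "pw"  ["pw"]
14. n4.wid = "pwy"  [B₁.wid ++ "y"]
15. n3.pre = 8  [len(B.wid) + 5]
16. n3.ok = true  [true]
17. n8.cnt = 23  [B₀.cnt + S.pre - 11]
18. n8.off = false  [B₀.depth == true]
19. n8.depth = false  [S.ok == false]
20. n9.fin = 26  [terminal]
21. n8.wid = "yz"  ["yz"]
22. n1.wid = "yyz"  ["y" ++ B₁.wid]
23. n12.cnt = 14  [terminal]
24. n11.pre = 26  [26]
25. n11.ok = true  [b.cnt > 13]
26. n10.pre = 5  [S₁.pre * 2 - 47]
27. n10.ok = false  [S₁.pre > 26]
28. n13.wid = true  [S₁.ok == false]
29. n13.off = true  [S₁.pre > 4]
30. n14.cnt = 16  [16]
31. n14.off = true  [A.wid == true]
32. n14.depth = false  [A.off == false]
33. n15.wid = false  [B.off == false]
34. n15.off = true  [B.off == true]
35. n16.fin = 16  [terminal]
36. n17.cnt = 7  [7]
37. n17.off = false  [A.wid == true]
38. n17.depth = true  [A.off == true]
39. n18.acc = 8  [terminal]
40. n19.fin = -6  [terminal]
41. n17.wid = "nv"  ["nv"]
42. n15.depth = false  [false]
43. n20.acc = 24  [terminal]
44. n14.wid = "uz"  ["uz"]
45. n21.acc = 27  [terminal]
46. n13.depth = true  [A.off == true]
47. n0.pre = 20  [S₁.pre + 15]
48. n0.ok = true  [not S₁.ok]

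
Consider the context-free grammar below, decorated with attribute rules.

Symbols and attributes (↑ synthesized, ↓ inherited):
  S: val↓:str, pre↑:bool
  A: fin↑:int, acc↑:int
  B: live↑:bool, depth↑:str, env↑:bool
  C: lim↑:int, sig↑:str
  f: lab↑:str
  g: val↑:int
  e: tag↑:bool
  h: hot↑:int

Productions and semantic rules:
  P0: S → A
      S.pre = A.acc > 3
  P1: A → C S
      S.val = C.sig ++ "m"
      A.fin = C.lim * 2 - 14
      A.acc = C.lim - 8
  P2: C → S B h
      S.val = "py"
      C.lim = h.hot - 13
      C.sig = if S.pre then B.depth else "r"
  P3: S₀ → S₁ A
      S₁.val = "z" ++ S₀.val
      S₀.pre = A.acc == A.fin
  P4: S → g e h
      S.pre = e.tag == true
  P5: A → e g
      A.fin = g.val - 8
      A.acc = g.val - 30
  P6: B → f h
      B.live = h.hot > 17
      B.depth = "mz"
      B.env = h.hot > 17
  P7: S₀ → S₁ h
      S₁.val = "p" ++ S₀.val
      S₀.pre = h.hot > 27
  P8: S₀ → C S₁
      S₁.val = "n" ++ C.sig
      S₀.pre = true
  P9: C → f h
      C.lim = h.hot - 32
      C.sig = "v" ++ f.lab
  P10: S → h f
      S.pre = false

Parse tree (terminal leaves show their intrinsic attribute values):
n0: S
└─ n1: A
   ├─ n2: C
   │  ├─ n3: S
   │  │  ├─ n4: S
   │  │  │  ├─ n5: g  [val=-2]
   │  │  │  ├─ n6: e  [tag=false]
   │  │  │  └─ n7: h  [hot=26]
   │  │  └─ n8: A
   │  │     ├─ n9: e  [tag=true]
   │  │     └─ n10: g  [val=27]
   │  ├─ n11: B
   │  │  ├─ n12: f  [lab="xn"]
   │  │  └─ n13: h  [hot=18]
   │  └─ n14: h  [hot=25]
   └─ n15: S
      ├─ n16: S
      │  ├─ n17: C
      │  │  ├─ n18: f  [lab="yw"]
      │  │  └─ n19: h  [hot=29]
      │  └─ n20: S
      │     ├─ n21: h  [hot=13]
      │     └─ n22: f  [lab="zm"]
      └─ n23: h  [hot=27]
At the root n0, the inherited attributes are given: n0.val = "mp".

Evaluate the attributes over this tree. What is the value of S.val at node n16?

1. n0.val = "mp"  [given at root]
2. n3.val = "py"  ["py"]
3. n4.val = "zpy"  ["z" ++ S₀.val]
4. n5.val = -2  [terminal]
5. n6.tag = false  [terminal]
6. n7.hot = 26  [terminal]
7. n4.pre = false  [e.tag == true]
8. n9.tag = true  [terminal]
9. n10.val = 27  [terminal]
10. n8.fin = 19  [g.val - 8]
11. n8.acc = -3  [g.val - 30]
12. n3.pre = false  [A.acc == A.fin]
13. n12.lab = "xn"  [terminal]
14. n13.hot = 18  [terminal]
15. n11.live = true  [h.hot > 17]
16. n11.depth = "mz"  ["mz"]
17. n11.env = true  [h.hot > 17]
18. n14.hot = 25  [terminal]
19. n2.lim = 12  [h.hot - 13]
20. n2.sig = "r"  [if S.pre then B.depth else "r"]
21. n15.val = "rm"  [C.sig ++ "m"]
22. n16.val = "prm"  ["p" ++ S₀.val]
23. n18.lab = "yw"  [terminal]
24. n19.hot = 29  [terminal]
25. n17.lim = -3  [h.hot - 32]
26. n17.sig = "vyw"  ["v" ++ f.lab]
27. n20.val = "nvyw"  ["n" ++ C.sig]
28. n21.hot = 13  [terminal]
29. n22.lab = "zm"  [terminal]
30. n20.pre = false  [false]
31. n16.pre = true  [true]
32. n23.hot = 27  [terminal]
33. n15.pre = false  [h.hot > 27]
34. n1.fin = 10  [C.lim * 2 - 14]
35. n1.acc = 4  [C.lim - 8]
36. n0.pre = true  [A.acc > 3]

"prm"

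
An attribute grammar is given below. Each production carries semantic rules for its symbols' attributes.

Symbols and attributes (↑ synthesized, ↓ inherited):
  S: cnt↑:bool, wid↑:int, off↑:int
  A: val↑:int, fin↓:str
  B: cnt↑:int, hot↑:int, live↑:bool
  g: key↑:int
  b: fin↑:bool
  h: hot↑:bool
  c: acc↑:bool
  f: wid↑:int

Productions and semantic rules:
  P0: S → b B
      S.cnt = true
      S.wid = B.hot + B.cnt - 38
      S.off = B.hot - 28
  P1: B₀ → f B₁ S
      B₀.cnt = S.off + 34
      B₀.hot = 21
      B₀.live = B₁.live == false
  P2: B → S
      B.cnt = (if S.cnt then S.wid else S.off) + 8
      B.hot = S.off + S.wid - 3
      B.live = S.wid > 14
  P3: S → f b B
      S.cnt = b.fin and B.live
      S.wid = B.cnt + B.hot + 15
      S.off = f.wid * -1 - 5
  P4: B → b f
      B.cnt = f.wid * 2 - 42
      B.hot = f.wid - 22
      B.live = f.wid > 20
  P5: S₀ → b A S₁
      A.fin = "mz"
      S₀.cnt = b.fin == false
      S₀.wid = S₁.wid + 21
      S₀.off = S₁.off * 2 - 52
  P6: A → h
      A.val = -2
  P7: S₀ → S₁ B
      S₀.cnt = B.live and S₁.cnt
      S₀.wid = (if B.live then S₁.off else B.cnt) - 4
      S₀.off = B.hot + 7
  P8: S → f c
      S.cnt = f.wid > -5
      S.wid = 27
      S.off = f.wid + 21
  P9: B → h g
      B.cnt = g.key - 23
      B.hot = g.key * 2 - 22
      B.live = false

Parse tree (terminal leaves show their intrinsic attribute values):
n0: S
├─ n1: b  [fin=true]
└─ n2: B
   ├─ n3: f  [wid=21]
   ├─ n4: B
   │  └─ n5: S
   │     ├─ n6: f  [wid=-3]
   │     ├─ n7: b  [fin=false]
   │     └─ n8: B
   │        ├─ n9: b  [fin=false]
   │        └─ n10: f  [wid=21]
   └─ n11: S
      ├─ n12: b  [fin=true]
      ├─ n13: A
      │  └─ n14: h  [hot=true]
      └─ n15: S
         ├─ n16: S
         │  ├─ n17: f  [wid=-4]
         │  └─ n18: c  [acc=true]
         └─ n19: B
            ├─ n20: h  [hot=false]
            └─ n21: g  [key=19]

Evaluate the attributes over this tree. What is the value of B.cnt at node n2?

1. n1.fin = true  [terminal]
2. n3.wid = 21  [terminal]
3. n6.wid = -3  [terminal]
4. n7.fin = false  [terminal]
5. n9.fin = false  [terminal]
6. n10.wid = 21  [terminal]
7. n8.cnt = 0  [f.wid * 2 - 42]
8. n8.hot = -1  [f.wid - 22]
9. n8.live = true  [f.wid > 20]
10. n5.cnt = false  [b.fin and B.live]
11. n5.wid = 14  [B.cnt + B.hot + 15]
12. n5.off = -2  [f.wid * -1 - 5]
13. n4.cnt = 6  [(if S.cnt then S.wid else S.off) + 8]
14. n4.hot = 9  [S.off + S.wid - 3]
15. n4.live = false  [S.wid > 14]
16. n12.fin = true  [terminal]
17. n13.fin = "mz"  ["mz"]
18. n14.hot = true  [terminal]
19. n13.val = -2  [-2]
20. n17.wid = -4  [terminal]
21. n18.acc = true  [terminal]
22. n16.cnt = true  [f.wid > -5]
23. n16.wid = 27  [27]
24. n16.off = 17  [f.wid + 21]
25. n20.hot = false  [terminal]
26. n21.key = 19  [terminal]
27. n19.cnt = -4  [g.key - 23]
28. n19.hot = 16  [g.key * 2 - 22]
29. n19.live = false  [false]
30. n15.cnt = false  [B.live and S₁.cnt]
31. n15.wid = -8  [(if B.live then S₁.off else B.cnt) - 4]
32. n15.off = 23  [B.hot + 7]
33. n11.cnt = false  [b.fin == false]
34. n11.wid = 13  [S₁.wid + 21]
35. n11.off = -6  [S₁.off * 2 - 52]
36. n2.cnt = 28  [S.off + 34]
37. n2.hot = 21  [21]
38. n2.live = true  [B₁.live == false]
39. n0.cnt = true  [true]
40. n0.wid = 11  [B.hot + B.cnt - 38]
41. n0.off = -7  [B.hot - 28]

28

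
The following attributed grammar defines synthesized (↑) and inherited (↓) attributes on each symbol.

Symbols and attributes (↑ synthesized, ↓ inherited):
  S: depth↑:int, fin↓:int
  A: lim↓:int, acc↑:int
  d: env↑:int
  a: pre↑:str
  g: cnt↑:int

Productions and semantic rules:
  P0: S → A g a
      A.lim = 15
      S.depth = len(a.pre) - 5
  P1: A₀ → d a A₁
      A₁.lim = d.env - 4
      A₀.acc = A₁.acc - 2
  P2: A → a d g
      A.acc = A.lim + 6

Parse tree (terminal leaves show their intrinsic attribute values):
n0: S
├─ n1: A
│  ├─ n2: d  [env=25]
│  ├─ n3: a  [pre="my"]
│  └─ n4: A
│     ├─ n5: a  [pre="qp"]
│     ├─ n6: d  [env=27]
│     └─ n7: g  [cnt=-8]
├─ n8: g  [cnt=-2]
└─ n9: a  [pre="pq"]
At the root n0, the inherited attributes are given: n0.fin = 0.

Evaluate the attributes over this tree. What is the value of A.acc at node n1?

25

1. n0.fin = 0  [given at root]
2. n1.lim = 15  [15]
3. n2.env = 25  [terminal]
4. n3.pre = "my"  [terminal]
5. n4.lim = 21  [d.env - 4]
6. n5.pre = "qp"  [terminal]
7. n6.env = 27  [terminal]
8. n7.cnt = -8  [terminal]
9. n4.acc = 27  [A.lim + 6]
10. n1.acc = 25  [A₁.acc - 2]
11. n8.cnt = -2  [terminal]
12. n9.pre = "pq"  [terminal]
13. n0.depth = -3  [len(a.pre) - 5]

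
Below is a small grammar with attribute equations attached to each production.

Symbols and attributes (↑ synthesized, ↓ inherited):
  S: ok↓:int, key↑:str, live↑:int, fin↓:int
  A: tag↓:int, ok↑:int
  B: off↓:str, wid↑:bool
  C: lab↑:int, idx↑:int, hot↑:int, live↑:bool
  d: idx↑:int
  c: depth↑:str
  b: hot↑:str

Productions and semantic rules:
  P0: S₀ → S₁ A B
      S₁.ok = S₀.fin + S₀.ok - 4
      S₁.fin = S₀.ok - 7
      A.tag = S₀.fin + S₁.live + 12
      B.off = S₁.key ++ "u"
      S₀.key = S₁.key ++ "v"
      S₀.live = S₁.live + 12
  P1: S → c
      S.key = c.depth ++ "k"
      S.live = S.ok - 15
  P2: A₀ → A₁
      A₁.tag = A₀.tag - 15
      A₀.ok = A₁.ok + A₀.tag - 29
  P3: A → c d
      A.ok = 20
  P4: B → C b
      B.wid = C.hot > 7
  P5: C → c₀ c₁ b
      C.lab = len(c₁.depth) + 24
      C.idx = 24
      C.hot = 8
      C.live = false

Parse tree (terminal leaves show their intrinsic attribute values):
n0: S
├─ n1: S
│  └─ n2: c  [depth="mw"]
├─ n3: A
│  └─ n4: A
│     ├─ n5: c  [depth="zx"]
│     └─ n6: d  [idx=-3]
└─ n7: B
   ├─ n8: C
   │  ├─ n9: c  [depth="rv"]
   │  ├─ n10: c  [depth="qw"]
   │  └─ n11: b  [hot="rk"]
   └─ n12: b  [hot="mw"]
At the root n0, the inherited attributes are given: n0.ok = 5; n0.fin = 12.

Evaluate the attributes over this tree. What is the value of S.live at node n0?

1. n0.ok = 5  [given at root]
2. n0.fin = 12  [given at root]
3. n1.ok = 13  [S₀.fin + S₀.ok - 4]
4. n1.fin = -2  [S₀.ok - 7]
5. n2.depth = "mw"  [terminal]
6. n1.key = "mwk"  [c.depth ++ "k"]
7. n1.live = -2  [S.ok - 15]
8. n3.tag = 22  [S₀.fin + S₁.live + 12]
9. n4.tag = 7  [A₀.tag - 15]
10. n5.depth = "zx"  [terminal]
11. n6.idx = -3  [terminal]
12. n4.ok = 20  [20]
13. n3.ok = 13  [A₁.ok + A₀.tag - 29]
14. n7.off = "mwku"  [S₁.key ++ "u"]
15. n9.depth = "rv"  [terminal]
16. n10.depth = "qw"  [terminal]
17. n11.hot = "rk"  [terminal]
18. n8.lab = 26  [len(c₁.depth) + 24]
19. n8.idx = 24  [24]
20. n8.hot = 8  [8]
21. n8.live = false  [false]
22. n12.hot = "mw"  [terminal]
23. n7.wid = true  [C.hot > 7]
24. n0.key = "mwkv"  [S₁.key ++ "v"]
25. n0.live = 10  [S₁.live + 12]

10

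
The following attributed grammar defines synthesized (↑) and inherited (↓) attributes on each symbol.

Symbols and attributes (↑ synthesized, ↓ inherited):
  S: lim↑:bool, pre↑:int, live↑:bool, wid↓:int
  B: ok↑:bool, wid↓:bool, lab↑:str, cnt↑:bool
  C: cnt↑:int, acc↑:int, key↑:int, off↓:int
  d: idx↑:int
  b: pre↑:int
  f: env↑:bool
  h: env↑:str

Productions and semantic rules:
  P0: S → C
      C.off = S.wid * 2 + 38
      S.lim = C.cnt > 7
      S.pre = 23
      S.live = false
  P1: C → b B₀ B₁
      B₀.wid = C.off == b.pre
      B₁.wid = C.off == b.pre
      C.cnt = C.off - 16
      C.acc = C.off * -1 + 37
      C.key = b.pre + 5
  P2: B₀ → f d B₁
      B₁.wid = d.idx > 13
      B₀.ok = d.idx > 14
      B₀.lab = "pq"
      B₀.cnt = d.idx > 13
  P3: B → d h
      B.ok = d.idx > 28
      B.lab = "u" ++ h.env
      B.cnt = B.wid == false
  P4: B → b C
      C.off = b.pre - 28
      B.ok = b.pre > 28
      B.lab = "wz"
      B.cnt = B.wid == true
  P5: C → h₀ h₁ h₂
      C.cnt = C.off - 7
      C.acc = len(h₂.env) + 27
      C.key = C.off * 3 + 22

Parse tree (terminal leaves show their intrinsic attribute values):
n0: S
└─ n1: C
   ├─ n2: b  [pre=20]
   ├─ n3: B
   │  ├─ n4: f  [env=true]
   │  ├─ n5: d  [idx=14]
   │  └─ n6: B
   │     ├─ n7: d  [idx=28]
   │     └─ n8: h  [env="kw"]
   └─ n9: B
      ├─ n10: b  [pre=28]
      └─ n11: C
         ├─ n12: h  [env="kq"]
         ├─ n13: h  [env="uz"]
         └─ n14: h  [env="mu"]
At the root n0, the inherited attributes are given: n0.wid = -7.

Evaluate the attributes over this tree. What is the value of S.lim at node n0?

1. n0.wid = -7  [given at root]
2. n1.off = 24  [S.wid * 2 + 38]
3. n2.pre = 20  [terminal]
4. n3.wid = false  [C.off == b.pre]
5. n4.env = true  [terminal]
6. n5.idx = 14  [terminal]
7. n6.wid = true  [d.idx > 13]
8. n7.idx = 28  [terminal]
9. n8.env = "kw"  [terminal]
10. n6.ok = false  [d.idx > 28]
11. n6.lab = "ukw"  ["u" ++ h.env]
12. n6.cnt = false  [B.wid == false]
13. n3.ok = false  [d.idx > 14]
14. n3.lab = "pq"  ["pq"]
15. n3.cnt = true  [d.idx > 13]
16. n9.wid = false  [C.off == b.pre]
17. n10.pre = 28  [terminal]
18. n11.off = 0  [b.pre - 28]
19. n12.env = "kq"  [terminal]
20. n13.env = "uz"  [terminal]
21. n14.env = "mu"  [terminal]
22. n11.cnt = -7  [C.off - 7]
23. n11.acc = 29  [len(h₂.env) + 27]
24. n11.key = 22  [C.off * 3 + 22]
25. n9.ok = false  [b.pre > 28]
26. n9.lab = "wz"  ["wz"]
27. n9.cnt = false  [B.wid == true]
28. n1.cnt = 8  [C.off - 16]
29. n1.acc = 13  [C.off * -1 + 37]
30. n1.key = 25  [b.pre + 5]
31. n0.lim = true  [C.cnt > 7]
32. n0.pre = 23  [23]
33. n0.live = false  [false]

true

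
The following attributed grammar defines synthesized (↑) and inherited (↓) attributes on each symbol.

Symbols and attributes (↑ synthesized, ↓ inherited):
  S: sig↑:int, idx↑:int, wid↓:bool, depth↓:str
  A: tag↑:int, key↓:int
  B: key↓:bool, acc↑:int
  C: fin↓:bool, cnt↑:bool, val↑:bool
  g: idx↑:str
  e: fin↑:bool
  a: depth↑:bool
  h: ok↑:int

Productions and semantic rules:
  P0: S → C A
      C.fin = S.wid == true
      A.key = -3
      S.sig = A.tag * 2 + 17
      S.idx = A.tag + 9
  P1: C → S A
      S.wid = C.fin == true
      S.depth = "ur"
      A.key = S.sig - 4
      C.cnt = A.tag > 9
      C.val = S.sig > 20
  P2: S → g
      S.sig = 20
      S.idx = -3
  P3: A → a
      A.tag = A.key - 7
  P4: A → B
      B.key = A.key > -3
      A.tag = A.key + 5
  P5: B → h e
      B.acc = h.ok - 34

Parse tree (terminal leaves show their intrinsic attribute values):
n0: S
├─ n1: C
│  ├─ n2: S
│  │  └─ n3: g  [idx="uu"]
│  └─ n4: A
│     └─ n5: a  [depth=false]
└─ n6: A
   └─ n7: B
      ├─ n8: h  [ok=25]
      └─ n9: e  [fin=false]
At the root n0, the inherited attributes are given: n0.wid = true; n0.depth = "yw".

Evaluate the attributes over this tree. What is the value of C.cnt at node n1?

1. n0.wid = true  [given at root]
2. n0.depth = "yw"  [given at root]
3. n1.fin = true  [S.wid == true]
4. n2.wid = true  [C.fin == true]
5. n2.depth = "ur"  ["ur"]
6. n3.idx = "uu"  [terminal]
7. n2.sig = 20  [20]
8. n2.idx = -3  [-3]
9. n4.key = 16  [S.sig - 4]
10. n5.depth = false  [terminal]
11. n4.tag = 9  [A.key - 7]
12. n1.cnt = false  [A.tag > 9]
13. n1.val = false  [S.sig > 20]
14. n6.key = -3  [-3]
15. n7.key = false  [A.key > -3]
16. n8.ok = 25  [terminal]
17. n9.fin = false  [terminal]
18. n7.acc = -9  [h.ok - 34]
19. n6.tag = 2  [A.key + 5]
20. n0.sig = 21  [A.tag * 2 + 17]
21. n0.idx = 11  [A.tag + 9]

false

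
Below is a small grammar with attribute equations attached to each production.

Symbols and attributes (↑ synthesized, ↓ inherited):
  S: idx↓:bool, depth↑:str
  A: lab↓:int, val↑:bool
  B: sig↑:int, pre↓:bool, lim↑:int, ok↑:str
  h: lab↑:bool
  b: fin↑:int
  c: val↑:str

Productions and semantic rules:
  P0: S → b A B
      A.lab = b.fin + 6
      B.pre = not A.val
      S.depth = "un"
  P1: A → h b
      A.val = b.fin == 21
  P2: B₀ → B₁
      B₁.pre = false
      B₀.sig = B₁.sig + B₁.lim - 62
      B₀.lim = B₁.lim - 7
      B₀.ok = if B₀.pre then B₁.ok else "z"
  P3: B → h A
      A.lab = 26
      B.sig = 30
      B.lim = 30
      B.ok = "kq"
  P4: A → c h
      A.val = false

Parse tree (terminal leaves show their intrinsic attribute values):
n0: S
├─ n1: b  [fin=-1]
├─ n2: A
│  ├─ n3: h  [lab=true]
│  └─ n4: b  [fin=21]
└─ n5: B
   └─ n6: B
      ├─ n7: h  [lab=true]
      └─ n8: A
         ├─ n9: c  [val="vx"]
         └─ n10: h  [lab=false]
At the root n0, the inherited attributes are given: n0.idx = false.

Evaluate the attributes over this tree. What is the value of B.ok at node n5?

"z"

1. n0.idx = false  [given at root]
2. n1.fin = -1  [terminal]
3. n2.lab = 5  [b.fin + 6]
4. n3.lab = true  [terminal]
5. n4.fin = 21  [terminal]
6. n2.val = true  [b.fin == 21]
7. n5.pre = false  [not A.val]
8. n6.pre = false  [false]
9. n7.lab = true  [terminal]
10. n8.lab = 26  [26]
11. n9.val = "vx"  [terminal]
12. n10.lab = false  [terminal]
13. n8.val = false  [false]
14. n6.sig = 30  [30]
15. n6.lim = 30  [30]
16. n6.ok = "kq"  ["kq"]
17. n5.sig = -2  [B₁.sig + B₁.lim - 62]
18. n5.lim = 23  [B₁.lim - 7]
19. n5.ok = "z"  [if B₀.pre then B₁.ok else "z"]
20. n0.depth = "un"  ["un"]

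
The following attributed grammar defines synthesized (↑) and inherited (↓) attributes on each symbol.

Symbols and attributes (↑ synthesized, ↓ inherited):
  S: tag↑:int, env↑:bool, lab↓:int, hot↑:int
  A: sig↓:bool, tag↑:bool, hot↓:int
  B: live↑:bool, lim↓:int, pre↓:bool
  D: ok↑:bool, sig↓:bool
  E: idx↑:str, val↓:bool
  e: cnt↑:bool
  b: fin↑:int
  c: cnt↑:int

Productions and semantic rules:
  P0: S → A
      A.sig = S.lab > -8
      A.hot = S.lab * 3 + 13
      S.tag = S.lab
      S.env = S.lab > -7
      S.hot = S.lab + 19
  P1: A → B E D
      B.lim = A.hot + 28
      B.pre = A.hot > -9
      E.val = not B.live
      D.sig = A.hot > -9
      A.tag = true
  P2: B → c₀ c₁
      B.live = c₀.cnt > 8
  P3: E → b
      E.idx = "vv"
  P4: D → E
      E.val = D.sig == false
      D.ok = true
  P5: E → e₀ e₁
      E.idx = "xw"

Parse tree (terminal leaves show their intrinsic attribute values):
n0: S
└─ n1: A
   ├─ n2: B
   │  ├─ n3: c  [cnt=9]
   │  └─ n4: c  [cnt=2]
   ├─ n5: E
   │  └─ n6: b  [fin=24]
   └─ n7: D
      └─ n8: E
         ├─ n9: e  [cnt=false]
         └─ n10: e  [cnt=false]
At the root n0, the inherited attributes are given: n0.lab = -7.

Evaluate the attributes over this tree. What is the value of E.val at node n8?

false

1. n0.lab = -7  [given at root]
2. n1.sig = true  [S.lab > -8]
3. n1.hot = -8  [S.lab * 3 + 13]
4. n2.lim = 20  [A.hot + 28]
5. n2.pre = true  [A.hot > -9]
6. n3.cnt = 9  [terminal]
7. n4.cnt = 2  [terminal]
8. n2.live = true  [c₀.cnt > 8]
9. n5.val = false  [not B.live]
10. n6.fin = 24  [terminal]
11. n5.idx = "vv"  ["vv"]
12. n7.sig = true  [A.hot > -9]
13. n8.val = false  [D.sig == false]
14. n9.cnt = false  [terminal]
15. n10.cnt = false  [terminal]
16. n8.idx = "xw"  ["xw"]
17. n7.ok = true  [true]
18. n1.tag = true  [true]
19. n0.tag = -7  [S.lab]
20. n0.env = false  [S.lab > -7]
21. n0.hot = 12  [S.lab + 19]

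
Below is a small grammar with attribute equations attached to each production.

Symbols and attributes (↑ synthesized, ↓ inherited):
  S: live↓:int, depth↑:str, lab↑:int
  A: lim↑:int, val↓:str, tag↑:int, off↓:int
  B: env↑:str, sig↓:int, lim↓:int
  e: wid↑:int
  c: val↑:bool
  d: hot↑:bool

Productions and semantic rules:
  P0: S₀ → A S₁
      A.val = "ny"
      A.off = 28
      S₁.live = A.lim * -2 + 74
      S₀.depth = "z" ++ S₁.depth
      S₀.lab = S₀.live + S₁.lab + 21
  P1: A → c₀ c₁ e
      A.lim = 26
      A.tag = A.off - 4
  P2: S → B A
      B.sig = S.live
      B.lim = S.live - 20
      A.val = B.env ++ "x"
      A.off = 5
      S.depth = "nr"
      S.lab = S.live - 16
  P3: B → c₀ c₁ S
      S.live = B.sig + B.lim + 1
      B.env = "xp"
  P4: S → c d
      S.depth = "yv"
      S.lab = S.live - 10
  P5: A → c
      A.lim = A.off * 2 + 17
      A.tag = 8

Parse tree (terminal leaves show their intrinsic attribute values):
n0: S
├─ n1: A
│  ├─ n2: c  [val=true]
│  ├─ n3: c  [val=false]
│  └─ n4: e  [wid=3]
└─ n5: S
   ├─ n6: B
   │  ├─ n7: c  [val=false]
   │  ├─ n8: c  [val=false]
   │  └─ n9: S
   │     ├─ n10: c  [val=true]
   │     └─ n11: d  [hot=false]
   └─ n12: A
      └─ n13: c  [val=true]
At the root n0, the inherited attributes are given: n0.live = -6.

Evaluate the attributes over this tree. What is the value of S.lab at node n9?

1. n0.live = -6  [given at root]
2. n1.val = "ny"  ["ny"]
3. n1.off = 28  [28]
4. n2.val = true  [terminal]
5. n3.val = false  [terminal]
6. n4.wid = 3  [terminal]
7. n1.lim = 26  [26]
8. n1.tag = 24  [A.off - 4]
9. n5.live = 22  [A.lim * -2 + 74]
10. n6.sig = 22  [S.live]
11. n6.lim = 2  [S.live - 20]
12. n7.val = false  [terminal]
13. n8.val = false  [terminal]
14. n9.live = 25  [B.sig + B.lim + 1]
15. n10.val = true  [terminal]
16. n11.hot = false  [terminal]
17. n9.depth = "yv"  ["yv"]
18. n9.lab = 15  [S.live - 10]
19. n6.env = "xp"  ["xp"]
20. n12.val = "xpx"  [B.env ++ "x"]
21. n12.off = 5  [5]
22. n13.val = true  [terminal]
23. n12.lim = 27  [A.off * 2 + 17]
24. n12.tag = 8  [8]
25. n5.depth = "nr"  ["nr"]
26. n5.lab = 6  [S.live - 16]
27. n0.depth = "znr"  ["z" ++ S₁.depth]
28. n0.lab = 21  [S₀.live + S₁.lab + 21]

15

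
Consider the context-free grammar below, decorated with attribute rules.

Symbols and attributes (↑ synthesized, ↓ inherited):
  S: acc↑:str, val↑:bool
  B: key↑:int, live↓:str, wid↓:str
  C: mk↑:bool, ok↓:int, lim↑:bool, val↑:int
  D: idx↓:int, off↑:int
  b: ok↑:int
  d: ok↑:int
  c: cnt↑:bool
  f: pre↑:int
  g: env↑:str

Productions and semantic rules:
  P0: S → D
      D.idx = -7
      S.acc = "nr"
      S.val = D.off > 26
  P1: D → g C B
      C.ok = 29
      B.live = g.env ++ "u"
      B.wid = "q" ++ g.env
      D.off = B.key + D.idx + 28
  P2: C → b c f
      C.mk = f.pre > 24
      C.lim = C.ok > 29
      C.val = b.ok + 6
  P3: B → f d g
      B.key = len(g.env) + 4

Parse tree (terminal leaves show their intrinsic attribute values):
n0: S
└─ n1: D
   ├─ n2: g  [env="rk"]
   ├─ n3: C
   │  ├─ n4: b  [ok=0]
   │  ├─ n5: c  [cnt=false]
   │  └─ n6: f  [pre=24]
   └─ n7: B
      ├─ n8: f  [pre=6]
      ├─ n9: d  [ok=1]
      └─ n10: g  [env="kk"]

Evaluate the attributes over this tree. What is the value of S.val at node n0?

1. n1.idx = -7  [-7]
2. n2.env = "rk"  [terminal]
3. n3.ok = 29  [29]
4. n4.ok = 0  [terminal]
5. n5.cnt = false  [terminal]
6. n6.pre = 24  [terminal]
7. n3.mk = false  [f.pre > 24]
8. n3.lim = false  [C.ok > 29]
9. n3.val = 6  [b.ok + 6]
10. n7.live = "rku"  [g.env ++ "u"]
11. n7.wid = "qrk"  ["q" ++ g.env]
12. n8.pre = 6  [terminal]
13. n9.ok = 1  [terminal]
14. n10.env = "kk"  [terminal]
15. n7.key = 6  [len(g.env) + 4]
16. n1.off = 27  [B.key + D.idx + 28]
17. n0.acc = "nr"  ["nr"]
18. n0.val = true  [D.off > 26]

true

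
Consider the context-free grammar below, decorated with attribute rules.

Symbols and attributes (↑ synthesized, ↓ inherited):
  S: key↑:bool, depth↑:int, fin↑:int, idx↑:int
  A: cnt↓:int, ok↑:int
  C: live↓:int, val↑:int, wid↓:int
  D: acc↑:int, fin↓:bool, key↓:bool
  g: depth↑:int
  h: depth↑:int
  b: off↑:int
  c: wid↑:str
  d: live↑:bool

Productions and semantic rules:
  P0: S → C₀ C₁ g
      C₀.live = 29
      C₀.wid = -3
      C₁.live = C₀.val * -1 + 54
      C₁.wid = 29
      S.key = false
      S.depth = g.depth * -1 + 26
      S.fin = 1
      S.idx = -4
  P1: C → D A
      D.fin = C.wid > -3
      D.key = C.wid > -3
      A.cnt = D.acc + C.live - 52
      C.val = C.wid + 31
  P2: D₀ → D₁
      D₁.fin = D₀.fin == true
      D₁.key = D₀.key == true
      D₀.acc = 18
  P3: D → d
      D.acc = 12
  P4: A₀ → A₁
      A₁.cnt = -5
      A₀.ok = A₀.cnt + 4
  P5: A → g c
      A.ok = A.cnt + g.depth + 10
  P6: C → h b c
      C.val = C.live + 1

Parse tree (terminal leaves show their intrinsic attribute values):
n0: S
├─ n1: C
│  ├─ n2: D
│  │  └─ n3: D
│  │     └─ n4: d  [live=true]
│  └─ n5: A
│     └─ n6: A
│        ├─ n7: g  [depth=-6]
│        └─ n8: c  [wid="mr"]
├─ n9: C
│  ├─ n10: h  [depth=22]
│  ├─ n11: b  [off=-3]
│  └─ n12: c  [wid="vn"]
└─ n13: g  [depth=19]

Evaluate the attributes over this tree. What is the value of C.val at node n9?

1. n1.live = 29  [29]
2. n1.wid = -3  [-3]
3. n2.fin = false  [C.wid > -3]
4. n2.key = false  [C.wid > -3]
5. n3.fin = false  [D₀.fin == true]
6. n3.key = false  [D₀.key == true]
7. n4.live = true  [terminal]
8. n3.acc = 12  [12]
9. n2.acc = 18  [18]
10. n5.cnt = -5  [D.acc + C.live - 52]
11. n6.cnt = -5  [-5]
12. n7.depth = -6  [terminal]
13. n8.wid = "mr"  [terminal]
14. n6.ok = -1  [A.cnt + g.depth + 10]
15. n5.ok = -1  [A₀.cnt + 4]
16. n1.val = 28  [C.wid + 31]
17. n9.live = 26  [C₀.val * -1 + 54]
18. n9.wid = 29  [29]
19. n10.depth = 22  [terminal]
20. n11.off = -3  [terminal]
21. n12.wid = "vn"  [terminal]
22. n9.val = 27  [C.live + 1]
23. n13.depth = 19  [terminal]
24. n0.key = false  [false]
25. n0.depth = 7  [g.depth * -1 + 26]
26. n0.fin = 1  [1]
27. n0.idx = -4  [-4]

27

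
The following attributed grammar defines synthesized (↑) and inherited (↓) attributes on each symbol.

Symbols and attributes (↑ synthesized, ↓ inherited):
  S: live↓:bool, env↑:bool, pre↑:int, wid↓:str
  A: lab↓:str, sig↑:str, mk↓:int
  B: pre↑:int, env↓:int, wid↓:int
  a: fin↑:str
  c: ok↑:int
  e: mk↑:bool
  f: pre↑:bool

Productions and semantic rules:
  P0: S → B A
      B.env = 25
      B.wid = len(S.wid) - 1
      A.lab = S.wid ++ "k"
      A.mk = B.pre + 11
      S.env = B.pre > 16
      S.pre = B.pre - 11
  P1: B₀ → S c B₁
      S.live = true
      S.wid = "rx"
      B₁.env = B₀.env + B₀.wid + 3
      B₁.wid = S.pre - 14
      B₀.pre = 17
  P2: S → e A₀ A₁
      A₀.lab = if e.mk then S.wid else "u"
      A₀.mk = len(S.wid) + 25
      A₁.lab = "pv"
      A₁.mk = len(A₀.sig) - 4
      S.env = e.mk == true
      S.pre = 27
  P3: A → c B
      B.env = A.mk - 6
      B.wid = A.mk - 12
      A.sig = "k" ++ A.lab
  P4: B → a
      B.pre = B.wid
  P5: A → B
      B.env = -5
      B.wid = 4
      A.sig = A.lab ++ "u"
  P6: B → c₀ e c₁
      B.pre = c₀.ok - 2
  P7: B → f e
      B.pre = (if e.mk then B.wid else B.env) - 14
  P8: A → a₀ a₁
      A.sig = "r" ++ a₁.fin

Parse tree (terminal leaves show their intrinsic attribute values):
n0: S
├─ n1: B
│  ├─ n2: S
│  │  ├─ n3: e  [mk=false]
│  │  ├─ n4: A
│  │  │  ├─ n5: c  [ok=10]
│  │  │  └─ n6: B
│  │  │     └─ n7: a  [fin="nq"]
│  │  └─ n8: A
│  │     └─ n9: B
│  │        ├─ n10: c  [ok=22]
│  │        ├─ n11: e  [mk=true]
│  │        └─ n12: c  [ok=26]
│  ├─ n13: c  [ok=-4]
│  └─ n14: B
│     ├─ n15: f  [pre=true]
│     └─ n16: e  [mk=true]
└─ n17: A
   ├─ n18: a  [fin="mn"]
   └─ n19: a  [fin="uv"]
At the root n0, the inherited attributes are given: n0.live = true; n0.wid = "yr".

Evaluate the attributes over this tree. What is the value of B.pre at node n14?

-1

1. n0.live = true  [given at root]
2. n0.wid = "yr"  [given at root]
3. n1.env = 25  [25]
4. n1.wid = 1  [len(S.wid) - 1]
5. n2.live = true  [true]
6. n2.wid = "rx"  ["rx"]
7. n3.mk = false  [terminal]
8. n4.lab = "u"  [if e.mk then S.wid else "u"]
9. n4.mk = 27  [len(S.wid) + 25]
10. n5.ok = 10  [terminal]
11. n6.env = 21  [A.mk - 6]
12. n6.wid = 15  [A.mk - 12]
13. n7.fin = "nq"  [terminal]
14. n6.pre = 15  [B.wid]
15. n4.sig = "ku"  ["k" ++ A.lab]
16. n8.lab = "pv"  ["pv"]
17. n8.mk = -2  [len(A₀.sig) - 4]
18. n9.env = -5  [-5]
19. n9.wid = 4  [4]
20. n10.ok = 22  [terminal]
21. n11.mk = true  [terminal]
22. n12.ok = 26  [terminal]
23. n9.pre = 20  [c₀.ok - 2]
24. n8.sig = "pvu"  [A.lab ++ "u"]
25. n2.env = false  [e.mk == true]
26. n2.pre = 27  [27]
27. n13.ok = -4  [terminal]
28. n14.env = 29  [B₀.env + B₀.wid + 3]
29. n14.wid = 13  [S.pre - 14]
30. n15.pre = true  [terminal]
31. n16.mk = true  [terminal]
32. n14.pre = -1  [(if e.mk then B.wid else B.env) - 14]
33. n1.pre = 17  [17]
34. n17.lab = "yrk"  [S.wid ++ "k"]
35. n17.mk = 28  [B.pre + 11]
36. n18.fin = "mn"  [terminal]
37. n19.fin = "uv"  [terminal]
38. n17.sig = "ruv"  ["r" ++ a₁.fin]
39. n0.env = true  [B.pre > 16]
40. n0.pre = 6  [B.pre - 11]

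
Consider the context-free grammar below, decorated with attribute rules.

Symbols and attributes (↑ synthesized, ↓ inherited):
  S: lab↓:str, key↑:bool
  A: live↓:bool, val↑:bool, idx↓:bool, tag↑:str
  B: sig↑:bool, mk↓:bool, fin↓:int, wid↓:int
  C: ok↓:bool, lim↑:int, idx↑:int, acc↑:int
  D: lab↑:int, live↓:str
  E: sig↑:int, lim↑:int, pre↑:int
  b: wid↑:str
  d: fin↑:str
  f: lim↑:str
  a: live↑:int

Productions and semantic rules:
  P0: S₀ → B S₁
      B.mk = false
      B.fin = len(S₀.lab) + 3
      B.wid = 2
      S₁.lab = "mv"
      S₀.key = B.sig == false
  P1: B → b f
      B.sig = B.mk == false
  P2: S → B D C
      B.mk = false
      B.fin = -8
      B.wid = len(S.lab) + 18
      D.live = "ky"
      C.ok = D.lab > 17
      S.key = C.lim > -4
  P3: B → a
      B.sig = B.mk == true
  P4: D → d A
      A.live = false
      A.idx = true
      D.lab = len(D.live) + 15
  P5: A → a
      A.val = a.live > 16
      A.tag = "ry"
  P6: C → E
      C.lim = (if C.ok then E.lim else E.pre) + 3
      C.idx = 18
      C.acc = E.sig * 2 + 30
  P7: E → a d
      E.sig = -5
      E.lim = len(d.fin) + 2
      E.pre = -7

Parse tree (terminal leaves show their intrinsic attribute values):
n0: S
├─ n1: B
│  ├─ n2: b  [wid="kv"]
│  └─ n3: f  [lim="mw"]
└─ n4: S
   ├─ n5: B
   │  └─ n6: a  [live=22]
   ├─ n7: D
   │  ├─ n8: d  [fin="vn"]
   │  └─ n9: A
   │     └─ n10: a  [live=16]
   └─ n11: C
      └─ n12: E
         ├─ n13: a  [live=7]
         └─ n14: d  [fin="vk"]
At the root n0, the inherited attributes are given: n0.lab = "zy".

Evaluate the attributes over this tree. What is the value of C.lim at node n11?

-4

1. n0.lab = "zy"  [given at root]
2. n1.mk = false  [false]
3. n1.fin = 5  [len(S₀.lab) + 3]
4. n1.wid = 2  [2]
5. n2.wid = "kv"  [terminal]
6. n3.lim = "mw"  [terminal]
7. n1.sig = true  [B.mk == false]
8. n4.lab = "mv"  ["mv"]
9. n5.mk = false  [false]
10. n5.fin = -8  [-8]
11. n5.wid = 20  [len(S.lab) + 18]
12. n6.live = 22  [terminal]
13. n5.sig = false  [B.mk == true]
14. n7.live = "ky"  ["ky"]
15. n8.fin = "vn"  [terminal]
16. n9.live = false  [false]
17. n9.idx = true  [true]
18. n10.live = 16  [terminal]
19. n9.val = false  [a.live > 16]
20. n9.tag = "ry"  ["ry"]
21. n7.lab = 17  [len(D.live) + 15]
22. n11.ok = false  [D.lab > 17]
23. n13.live = 7  [terminal]
24. n14.fin = "vk"  [terminal]
25. n12.sig = -5  [-5]
26. n12.lim = 4  [len(d.fin) + 2]
27. n12.pre = -7  [-7]
28. n11.lim = -4  [(if C.ok then E.lim else E.pre) + 3]
29. n11.idx = 18  [18]
30. n11.acc = 20  [E.sig * 2 + 30]
31. n4.key = false  [C.lim > -4]
32. n0.key = false  [B.sig == false]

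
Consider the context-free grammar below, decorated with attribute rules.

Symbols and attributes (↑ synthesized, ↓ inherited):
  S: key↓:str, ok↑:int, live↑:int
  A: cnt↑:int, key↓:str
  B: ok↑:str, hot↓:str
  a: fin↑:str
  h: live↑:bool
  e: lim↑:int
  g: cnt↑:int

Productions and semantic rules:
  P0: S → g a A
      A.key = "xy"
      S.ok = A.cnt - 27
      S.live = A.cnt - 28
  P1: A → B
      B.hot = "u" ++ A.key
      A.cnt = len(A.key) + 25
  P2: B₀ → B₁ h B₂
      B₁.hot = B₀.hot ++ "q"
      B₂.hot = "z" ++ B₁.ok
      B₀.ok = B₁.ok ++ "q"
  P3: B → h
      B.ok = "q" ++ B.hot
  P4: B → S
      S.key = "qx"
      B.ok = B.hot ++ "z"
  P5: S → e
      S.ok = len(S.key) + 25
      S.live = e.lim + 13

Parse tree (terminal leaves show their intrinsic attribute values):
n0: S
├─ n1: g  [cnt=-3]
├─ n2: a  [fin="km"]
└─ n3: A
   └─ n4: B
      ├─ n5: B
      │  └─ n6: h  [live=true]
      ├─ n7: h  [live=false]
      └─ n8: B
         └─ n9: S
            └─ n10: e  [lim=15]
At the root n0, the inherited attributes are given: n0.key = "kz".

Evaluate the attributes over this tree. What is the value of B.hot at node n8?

1. n0.key = "kz"  [given at root]
2. n1.cnt = -3  [terminal]
3. n2.fin = "km"  [terminal]
4. n3.key = "xy"  ["xy"]
5. n4.hot = "uxy"  ["u" ++ A.key]
6. n5.hot = "uxyq"  [B₀.hot ++ "q"]
7. n6.live = true  [terminal]
8. n5.ok = "quxyq"  ["q" ++ B.hot]
9. n7.live = false  [terminal]
10. n8.hot = "zquxyq"  ["z" ++ B₁.ok]
11. n9.key = "qx"  ["qx"]
12. n10.lim = 15  [terminal]
13. n9.ok = 27  [len(S.key) + 25]
14. n9.live = 28  [e.lim + 13]
15. n8.ok = "zquxyqz"  [B.hot ++ "z"]
16. n4.ok = "quxyqq"  [B₁.ok ++ "q"]
17. n3.cnt = 27  [len(A.key) + 25]
18. n0.ok = 0  [A.cnt - 27]
19. n0.live = -1  [A.cnt - 28]

"zquxyq"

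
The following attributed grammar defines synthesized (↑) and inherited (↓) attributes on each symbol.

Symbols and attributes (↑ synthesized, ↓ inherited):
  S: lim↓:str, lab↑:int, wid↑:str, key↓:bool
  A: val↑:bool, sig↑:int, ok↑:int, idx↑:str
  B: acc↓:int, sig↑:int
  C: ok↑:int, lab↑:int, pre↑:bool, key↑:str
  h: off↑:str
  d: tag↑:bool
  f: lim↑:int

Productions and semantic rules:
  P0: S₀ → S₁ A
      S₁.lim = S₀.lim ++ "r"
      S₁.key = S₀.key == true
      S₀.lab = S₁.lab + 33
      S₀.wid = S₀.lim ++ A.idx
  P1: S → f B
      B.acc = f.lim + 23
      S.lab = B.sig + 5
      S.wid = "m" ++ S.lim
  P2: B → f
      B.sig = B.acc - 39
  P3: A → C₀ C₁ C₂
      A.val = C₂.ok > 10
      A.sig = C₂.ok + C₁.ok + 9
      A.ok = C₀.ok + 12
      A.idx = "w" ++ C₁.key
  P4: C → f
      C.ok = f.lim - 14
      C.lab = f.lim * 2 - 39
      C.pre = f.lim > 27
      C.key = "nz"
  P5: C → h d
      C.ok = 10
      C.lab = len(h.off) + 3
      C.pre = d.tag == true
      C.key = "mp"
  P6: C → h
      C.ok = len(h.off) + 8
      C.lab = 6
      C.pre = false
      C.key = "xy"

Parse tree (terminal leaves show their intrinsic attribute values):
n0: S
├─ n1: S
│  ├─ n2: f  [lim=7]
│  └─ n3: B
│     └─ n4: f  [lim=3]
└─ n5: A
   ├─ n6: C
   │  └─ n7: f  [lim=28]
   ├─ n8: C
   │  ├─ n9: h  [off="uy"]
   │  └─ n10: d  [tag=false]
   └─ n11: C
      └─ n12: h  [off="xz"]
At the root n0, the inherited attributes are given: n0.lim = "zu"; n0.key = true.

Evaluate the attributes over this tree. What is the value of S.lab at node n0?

29

1. n0.lim = "zu"  [given at root]
2. n0.key = true  [given at root]
3. n1.lim = "zur"  [S₀.lim ++ "r"]
4. n1.key = true  [S₀.key == true]
5. n2.lim = 7  [terminal]
6. n3.acc = 30  [f.lim + 23]
7. n4.lim = 3  [terminal]
8. n3.sig = -9  [B.acc - 39]
9. n1.lab = -4  [B.sig + 5]
10. n1.wid = "mzur"  ["m" ++ S.lim]
11. n7.lim = 28  [terminal]
12. n6.ok = 14  [f.lim - 14]
13. n6.lab = 17  [f.lim * 2 - 39]
14. n6.pre = true  [f.lim > 27]
15. n6.key = "nz"  ["nz"]
16. n9.off = "uy"  [terminal]
17. n10.tag = false  [terminal]
18. n8.ok = 10  [10]
19. n8.lab = 5  [len(h.off) + 3]
20. n8.pre = false  [d.tag == true]
21. n8.key = "mp"  ["mp"]
22. n12.off = "xz"  [terminal]
23. n11.ok = 10  [len(h.off) + 8]
24. n11.lab = 6  [6]
25. n11.pre = false  [false]
26. n11.key = "xy"  ["xy"]
27. n5.val = false  [C₂.ok > 10]
28. n5.sig = 29  [C₂.ok + C₁.ok + 9]
29. n5.ok = 26  [C₀.ok + 12]
30. n5.idx = "wmp"  ["w" ++ C₁.key]
31. n0.lab = 29  [S₁.lab + 33]
32. n0.wid = "zuwmp"  [S₀.lim ++ A.idx]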